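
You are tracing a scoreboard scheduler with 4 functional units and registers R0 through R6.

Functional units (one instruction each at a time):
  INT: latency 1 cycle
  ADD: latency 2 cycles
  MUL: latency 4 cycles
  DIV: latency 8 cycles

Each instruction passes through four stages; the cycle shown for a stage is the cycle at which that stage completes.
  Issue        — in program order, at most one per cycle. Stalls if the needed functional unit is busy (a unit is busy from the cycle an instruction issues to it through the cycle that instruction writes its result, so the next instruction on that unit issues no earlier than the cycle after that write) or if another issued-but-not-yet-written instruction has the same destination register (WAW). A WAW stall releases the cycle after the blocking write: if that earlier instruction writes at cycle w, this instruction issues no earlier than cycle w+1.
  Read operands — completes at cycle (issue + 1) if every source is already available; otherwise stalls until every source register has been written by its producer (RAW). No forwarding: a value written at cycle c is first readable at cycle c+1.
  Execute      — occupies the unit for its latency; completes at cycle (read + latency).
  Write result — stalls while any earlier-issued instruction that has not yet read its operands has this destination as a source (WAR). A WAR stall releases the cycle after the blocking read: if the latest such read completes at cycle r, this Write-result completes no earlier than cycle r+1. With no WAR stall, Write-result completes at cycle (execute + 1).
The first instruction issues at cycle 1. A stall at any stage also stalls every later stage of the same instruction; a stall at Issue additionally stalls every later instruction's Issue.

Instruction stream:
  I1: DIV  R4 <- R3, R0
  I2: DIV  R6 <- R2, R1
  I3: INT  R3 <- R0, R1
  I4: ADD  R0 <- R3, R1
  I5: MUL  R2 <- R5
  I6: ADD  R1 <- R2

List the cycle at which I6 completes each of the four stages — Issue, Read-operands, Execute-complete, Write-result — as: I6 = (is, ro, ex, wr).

I6 = (21, 22, 24, 25)

I1: IS=1 RO=2 EX=10 WR=11
I2: IS=12 RO=13 EX=21 WR=22  [struct: DIV busy until I1 writes@11]
I3: IS=13 RO=14 EX=15 WR=16
I4: IS=14 RO=17 EX=19 WR=20  [RAW R3: wait I3 write@16]
I5: IS=15 RO=16 EX=20 WR=21
I6: IS=21 RO=22 EX=24 WR=25  [struct: ADD busy until I4 writes@20]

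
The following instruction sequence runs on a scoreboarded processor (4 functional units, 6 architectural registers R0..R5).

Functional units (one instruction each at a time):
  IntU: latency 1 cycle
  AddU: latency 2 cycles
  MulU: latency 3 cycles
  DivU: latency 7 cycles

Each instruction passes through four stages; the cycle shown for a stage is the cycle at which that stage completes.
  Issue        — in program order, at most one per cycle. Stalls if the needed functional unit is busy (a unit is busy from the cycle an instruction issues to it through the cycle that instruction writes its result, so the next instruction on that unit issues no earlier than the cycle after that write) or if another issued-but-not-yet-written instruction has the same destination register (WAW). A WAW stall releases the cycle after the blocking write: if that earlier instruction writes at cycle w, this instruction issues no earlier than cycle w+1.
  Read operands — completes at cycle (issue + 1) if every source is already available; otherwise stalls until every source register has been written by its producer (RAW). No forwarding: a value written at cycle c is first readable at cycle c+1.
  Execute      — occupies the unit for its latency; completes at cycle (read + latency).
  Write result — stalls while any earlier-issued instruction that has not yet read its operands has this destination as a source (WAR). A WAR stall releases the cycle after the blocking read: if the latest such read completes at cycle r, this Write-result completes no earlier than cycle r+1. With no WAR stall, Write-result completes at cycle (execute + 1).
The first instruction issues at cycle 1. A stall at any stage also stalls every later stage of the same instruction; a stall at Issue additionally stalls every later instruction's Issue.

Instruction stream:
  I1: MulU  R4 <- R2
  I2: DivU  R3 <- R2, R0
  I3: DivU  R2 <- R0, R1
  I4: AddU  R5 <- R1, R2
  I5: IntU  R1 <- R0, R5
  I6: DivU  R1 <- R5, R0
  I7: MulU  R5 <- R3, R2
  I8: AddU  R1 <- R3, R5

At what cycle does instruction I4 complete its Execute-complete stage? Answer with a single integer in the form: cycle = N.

cycle = 24

[1] I1 dispatched to MulU
[2] I1 operands ready · I2 dispatched to DivU
[3] I2 operands ready
[5] I1 complete
[6] R4←I1
[10] I2 complete
[11] R3←I2
[12] I3 dispatched to DivU
[13] I3 operands ready · I4 dispatched to AddU
[14] I5 dispatched to IntU
[20] I3 complete
[21] R2←I3
[22] I4 operands ready
[24] I4 complete
[25] R5←I4
[26] I5 operands ready
[27] I5 complete
[28] R1←I5
[29] I6 dispatched to DivU
[30] I6 operands ready · I7 dispatched to MulU
[31] I7 operands ready
[34] I7 complete
[35] R5←I7
[37] I6 complete
[38] R1←I6
[39] I8 dispatched to AddU
[40] I8 operands ready
[42] I8 complete
[43] R1←I8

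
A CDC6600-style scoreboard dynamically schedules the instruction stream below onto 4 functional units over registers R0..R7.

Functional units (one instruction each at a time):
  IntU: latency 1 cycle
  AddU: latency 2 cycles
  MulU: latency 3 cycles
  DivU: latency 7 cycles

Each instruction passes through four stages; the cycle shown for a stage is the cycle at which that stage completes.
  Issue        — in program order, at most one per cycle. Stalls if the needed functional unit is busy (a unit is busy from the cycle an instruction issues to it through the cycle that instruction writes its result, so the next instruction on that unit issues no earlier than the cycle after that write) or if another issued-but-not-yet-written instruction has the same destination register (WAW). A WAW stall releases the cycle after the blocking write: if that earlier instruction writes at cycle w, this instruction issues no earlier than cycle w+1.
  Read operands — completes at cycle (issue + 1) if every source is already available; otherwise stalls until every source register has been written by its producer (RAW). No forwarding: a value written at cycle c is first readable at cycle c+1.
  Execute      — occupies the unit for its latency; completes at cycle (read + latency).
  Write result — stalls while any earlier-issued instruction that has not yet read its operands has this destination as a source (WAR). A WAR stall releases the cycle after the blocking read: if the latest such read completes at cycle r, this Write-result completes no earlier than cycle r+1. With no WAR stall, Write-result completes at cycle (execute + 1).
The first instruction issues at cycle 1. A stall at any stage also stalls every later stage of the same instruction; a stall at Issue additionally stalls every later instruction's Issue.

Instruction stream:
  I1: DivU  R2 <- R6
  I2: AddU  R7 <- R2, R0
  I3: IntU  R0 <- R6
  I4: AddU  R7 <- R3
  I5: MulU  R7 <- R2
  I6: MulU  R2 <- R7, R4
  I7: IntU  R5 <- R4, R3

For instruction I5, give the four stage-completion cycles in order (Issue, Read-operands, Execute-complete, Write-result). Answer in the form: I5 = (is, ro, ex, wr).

[1] I1 dispatched to DivU
[2] I1 operands ready; I2 dispatched to AddU
[3] I3 dispatched to IntU
[4] I3 operands ready
[5] I3 complete
[9] I1 complete
[10] R2←I1
[11] I2 operands ready
[12] R0←I3
[13] I2 complete
[14] R7←I2
[15] I4 dispatched to AddU
[16] I4 operands ready
[18] I4 complete
[19] R7←I4
[20] I5 dispatched to MulU
[21] I5 operands ready
[24] I5 complete
[25] R7←I5
[26] I6 dispatched to MulU
[27] I6 operands ready; I7 dispatched to IntU
[28] I7 operands ready
[29] I7 complete
[30] I6 complete; R5←I7
[31] R2←I6

I5 = (20, 21, 24, 25)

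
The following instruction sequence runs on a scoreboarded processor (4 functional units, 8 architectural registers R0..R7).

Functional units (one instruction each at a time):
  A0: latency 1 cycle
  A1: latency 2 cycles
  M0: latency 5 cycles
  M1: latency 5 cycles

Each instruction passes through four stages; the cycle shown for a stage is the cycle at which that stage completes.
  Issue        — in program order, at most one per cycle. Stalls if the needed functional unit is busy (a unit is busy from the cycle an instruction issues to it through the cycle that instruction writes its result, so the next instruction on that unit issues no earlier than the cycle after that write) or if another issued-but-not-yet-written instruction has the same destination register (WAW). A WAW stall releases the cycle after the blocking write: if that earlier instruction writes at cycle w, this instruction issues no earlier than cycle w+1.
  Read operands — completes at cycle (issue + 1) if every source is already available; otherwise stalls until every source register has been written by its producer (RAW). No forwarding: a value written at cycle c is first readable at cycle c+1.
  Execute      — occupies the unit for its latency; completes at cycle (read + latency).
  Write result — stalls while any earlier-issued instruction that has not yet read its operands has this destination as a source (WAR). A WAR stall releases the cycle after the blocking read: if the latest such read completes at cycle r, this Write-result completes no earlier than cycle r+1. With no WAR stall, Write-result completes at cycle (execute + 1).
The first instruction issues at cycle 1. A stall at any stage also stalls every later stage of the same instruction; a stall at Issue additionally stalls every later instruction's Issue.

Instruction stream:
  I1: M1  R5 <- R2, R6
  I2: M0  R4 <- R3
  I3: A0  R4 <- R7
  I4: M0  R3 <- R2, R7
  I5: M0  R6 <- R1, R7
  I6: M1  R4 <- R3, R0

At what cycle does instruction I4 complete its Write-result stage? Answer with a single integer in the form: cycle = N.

t=1  I1→M1
t=2  I1 RO; I2→M0
t=3  I2 RO
t=7  I1 EX
t=8  I1 WR R5; I2 EX
t=9  I2 WR R4
t=10  I3→A0
t=11  I3 RO; I4→M0
t=12  I3 EX; I4 RO
t=13  I3 WR R4
t=17  I4 EX
t=18  I4 WR R3
t=19  I5→M0
t=20  I5 RO; I6→M1
t=21  I6 RO
t=25  I5 EX
t=26  I5 WR R6; I6 EX
t=27  I6 WR R4

cycle = 18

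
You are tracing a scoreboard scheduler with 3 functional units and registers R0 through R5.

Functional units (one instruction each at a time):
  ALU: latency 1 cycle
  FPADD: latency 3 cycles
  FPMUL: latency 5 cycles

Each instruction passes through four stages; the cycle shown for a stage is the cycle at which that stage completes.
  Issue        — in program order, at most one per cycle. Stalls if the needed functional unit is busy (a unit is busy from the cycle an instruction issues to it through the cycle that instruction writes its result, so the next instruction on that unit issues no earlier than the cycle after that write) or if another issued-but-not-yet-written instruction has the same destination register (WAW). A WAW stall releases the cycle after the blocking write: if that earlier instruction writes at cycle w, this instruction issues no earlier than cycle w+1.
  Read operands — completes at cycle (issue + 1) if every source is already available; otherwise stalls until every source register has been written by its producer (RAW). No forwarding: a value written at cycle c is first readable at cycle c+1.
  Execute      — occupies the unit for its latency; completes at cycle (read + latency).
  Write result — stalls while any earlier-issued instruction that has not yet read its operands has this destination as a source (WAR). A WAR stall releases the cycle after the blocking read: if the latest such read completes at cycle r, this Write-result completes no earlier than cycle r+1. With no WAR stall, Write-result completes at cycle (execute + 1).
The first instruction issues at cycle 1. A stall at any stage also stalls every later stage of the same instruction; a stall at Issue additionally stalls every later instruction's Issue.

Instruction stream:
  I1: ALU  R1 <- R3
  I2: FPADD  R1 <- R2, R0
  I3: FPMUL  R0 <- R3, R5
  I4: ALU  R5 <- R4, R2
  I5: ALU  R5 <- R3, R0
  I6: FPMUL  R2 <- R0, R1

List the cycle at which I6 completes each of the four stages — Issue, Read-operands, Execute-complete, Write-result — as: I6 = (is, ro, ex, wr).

I6 = (14, 15, 20, 21)

  I1 | 1 | 2 | 3 | 4
  I2 | 5 | 6 | 9 | 10   WAW R1: wait I1 write@4
  I3 | 6 | 7 | 12 | 13
  I4 | 7 | 8 | 9 | 10
  I5 | 11 | 14 | 15 | 16   struct: ALU busy until I4 writes@10 · RAW R0: wait I3 write@13
  I6 | 14 | 15 | 20 | 21   struct: FPMUL busy until I3 writes@13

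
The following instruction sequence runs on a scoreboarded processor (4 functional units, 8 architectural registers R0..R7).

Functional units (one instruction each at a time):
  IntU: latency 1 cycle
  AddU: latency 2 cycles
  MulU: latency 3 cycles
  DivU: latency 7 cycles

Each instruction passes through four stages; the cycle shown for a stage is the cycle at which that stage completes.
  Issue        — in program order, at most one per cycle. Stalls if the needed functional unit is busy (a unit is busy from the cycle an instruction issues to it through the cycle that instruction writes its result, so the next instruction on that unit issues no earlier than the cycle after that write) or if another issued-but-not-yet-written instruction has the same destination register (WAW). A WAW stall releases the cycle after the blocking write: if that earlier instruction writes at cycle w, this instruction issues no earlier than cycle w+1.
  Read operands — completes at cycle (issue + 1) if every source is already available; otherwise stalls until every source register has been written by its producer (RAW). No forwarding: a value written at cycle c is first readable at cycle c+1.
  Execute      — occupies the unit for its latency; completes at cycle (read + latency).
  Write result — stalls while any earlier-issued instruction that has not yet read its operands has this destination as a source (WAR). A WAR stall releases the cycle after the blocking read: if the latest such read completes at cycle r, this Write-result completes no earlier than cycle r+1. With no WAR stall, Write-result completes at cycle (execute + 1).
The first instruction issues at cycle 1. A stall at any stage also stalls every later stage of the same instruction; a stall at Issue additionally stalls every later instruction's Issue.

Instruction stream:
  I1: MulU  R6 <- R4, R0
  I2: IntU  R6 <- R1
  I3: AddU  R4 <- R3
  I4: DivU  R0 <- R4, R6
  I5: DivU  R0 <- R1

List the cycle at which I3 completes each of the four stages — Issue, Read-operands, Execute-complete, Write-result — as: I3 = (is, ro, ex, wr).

I3 = (8, 9, 11, 12)

[I1] 1/2/5/6
[I2] 7/8/9/10  (WAW R6: wait I1 write@6)
[I3] 8/9/11/12
[I4] 9/13/20/21  (RAW R4: wait I3 write@12)
[I5] 22/23/30/31  (struct: DivU busy until I4 writes@21)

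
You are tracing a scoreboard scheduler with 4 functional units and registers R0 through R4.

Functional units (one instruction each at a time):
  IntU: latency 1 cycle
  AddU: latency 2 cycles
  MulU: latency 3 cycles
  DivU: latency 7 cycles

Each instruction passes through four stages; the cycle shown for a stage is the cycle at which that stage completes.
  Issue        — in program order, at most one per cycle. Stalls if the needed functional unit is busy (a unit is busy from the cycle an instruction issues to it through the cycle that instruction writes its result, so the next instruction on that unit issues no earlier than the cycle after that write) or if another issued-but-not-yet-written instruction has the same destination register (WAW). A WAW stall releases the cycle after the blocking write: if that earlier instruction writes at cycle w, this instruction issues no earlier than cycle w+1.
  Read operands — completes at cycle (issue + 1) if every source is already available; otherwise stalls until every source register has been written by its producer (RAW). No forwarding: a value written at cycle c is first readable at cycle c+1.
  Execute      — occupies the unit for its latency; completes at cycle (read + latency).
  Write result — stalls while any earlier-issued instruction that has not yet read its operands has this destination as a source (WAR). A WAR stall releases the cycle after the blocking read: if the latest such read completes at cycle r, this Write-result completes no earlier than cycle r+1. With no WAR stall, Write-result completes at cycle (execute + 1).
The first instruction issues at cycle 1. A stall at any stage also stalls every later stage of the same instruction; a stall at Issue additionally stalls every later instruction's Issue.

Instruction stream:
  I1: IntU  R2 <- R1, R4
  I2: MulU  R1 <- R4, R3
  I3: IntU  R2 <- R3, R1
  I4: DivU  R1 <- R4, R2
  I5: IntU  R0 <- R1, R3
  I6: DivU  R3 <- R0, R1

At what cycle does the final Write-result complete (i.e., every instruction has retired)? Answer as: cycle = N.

I1: IS=1 RO=2 EX=3 WR=4
I2: IS=2 RO=3 EX=6 WR=7
I3: IS=5 RO=8 EX=9 WR=10  [struct: IntU busy until I1 writes@4; RAW R1: wait I2 write@7]
I4: IS=8 RO=11 EX=18 WR=19  [WAW R1: wait I2 write@7; RAW R2: wait I3 write@10]
I5: IS=11 RO=20 EX=21 WR=22  [struct: IntU busy until I3 writes@10; RAW R1: wait I4 write@19]
I6: IS=20 RO=23 EX=30 WR=31  [struct: DivU busy until I4 writes@19; RAW R0: wait I5 write@22]

cycle = 31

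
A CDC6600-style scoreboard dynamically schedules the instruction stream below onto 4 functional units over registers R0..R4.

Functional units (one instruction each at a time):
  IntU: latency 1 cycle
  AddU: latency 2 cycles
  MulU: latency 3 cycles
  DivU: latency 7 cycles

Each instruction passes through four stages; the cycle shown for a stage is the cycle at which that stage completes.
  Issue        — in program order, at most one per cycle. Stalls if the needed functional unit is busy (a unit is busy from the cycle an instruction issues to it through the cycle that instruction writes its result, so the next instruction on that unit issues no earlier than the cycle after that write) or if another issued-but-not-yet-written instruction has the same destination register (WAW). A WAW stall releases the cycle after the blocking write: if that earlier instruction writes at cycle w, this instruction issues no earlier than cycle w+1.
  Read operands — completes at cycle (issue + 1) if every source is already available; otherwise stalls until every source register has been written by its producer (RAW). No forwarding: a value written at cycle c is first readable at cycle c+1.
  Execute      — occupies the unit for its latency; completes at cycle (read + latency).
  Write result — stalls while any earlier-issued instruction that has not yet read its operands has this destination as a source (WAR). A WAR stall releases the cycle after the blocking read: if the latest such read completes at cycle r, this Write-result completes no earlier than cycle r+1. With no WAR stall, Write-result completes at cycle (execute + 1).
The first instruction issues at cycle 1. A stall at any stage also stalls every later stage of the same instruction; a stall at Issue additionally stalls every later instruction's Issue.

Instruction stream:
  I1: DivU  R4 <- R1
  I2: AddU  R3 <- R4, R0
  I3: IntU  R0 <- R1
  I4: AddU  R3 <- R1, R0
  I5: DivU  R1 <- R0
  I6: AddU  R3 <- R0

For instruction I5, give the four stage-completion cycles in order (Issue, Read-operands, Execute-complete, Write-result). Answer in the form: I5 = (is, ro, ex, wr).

[1] I1 issues→DivU
[2] I1 reads; I2 issues→AddU
[3] I3 issues→IntU
[4] I3 reads
[5] I3 exec-done
[9] I1 exec-done
[10] I1 writes R4
[11] I2 reads
[12] I3 writes R0
[13] I2 exec-done
[14] I2 writes R3
[15] I4 issues→AddU
[16] I4 reads; I5 issues→DivU
[17] I5 reads
[18] I4 exec-done
[19] I4 writes R3
[20] I6 issues→AddU
[21] I6 reads
[23] I6 exec-done
[24] I5 exec-done; I6 writes R3
[25] I5 writes R1

I5 = (16, 17, 24, 25)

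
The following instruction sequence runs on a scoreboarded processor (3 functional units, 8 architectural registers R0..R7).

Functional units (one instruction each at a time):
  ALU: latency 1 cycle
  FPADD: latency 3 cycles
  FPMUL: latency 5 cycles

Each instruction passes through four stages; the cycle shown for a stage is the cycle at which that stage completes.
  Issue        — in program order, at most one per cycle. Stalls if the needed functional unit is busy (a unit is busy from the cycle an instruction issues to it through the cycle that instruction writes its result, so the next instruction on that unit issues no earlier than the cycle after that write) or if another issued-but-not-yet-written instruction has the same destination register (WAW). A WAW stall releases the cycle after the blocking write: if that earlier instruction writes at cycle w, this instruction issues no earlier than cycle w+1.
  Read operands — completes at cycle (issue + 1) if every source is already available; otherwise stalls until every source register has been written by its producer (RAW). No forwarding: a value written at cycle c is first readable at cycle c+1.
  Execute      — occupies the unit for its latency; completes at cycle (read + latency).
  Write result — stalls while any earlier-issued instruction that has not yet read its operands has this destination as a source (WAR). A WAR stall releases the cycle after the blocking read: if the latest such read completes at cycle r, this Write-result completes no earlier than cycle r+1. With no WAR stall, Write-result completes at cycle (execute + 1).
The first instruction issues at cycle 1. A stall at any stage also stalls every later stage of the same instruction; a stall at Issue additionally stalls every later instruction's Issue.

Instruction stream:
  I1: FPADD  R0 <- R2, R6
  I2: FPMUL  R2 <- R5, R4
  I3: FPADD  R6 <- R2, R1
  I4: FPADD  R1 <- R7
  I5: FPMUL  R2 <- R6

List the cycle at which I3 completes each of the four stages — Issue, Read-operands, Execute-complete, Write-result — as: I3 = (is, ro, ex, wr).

I3 = (7, 10, 13, 14)

I1  is:1  ro:2  ex:5  wr:6
I2  is:2  ro:3  ex:8  wr:9
I3  is:7  ro:10  ex:13  wr:14  — struct: FPADD busy until I1 writes@6, RAW R2: wait I2 write@9
I4  is:15  ro:16  ex:19  wr:20  — struct: FPADD busy until I3 writes@14
I5  is:16  ro:17  ex:22  wr:23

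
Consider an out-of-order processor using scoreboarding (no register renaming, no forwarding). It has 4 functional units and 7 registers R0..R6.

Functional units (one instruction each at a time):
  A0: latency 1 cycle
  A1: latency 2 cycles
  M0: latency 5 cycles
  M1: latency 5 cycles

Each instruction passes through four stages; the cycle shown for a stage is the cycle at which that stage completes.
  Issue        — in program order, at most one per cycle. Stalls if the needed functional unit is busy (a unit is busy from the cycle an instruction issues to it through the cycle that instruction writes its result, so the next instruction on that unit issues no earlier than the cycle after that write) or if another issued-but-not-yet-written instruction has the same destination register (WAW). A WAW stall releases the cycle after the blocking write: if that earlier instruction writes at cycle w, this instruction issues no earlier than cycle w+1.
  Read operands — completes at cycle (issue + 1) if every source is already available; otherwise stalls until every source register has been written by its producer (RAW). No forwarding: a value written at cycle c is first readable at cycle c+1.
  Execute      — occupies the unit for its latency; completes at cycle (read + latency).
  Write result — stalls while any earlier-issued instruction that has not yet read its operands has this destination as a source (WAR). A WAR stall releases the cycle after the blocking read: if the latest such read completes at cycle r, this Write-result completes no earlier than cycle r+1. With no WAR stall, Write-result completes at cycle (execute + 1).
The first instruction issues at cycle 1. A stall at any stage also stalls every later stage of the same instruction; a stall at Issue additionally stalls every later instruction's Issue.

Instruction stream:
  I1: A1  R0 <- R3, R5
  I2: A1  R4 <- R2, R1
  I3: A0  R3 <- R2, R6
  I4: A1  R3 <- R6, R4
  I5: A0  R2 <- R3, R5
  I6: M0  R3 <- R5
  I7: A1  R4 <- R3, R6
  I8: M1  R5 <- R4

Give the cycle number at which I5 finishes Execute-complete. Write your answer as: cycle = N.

cycle 1: I1 issues→A1
cycle 2: I1 reads
cycle 4: I1 exec-done
cycle 5: I1 writes R0
cycle 6: I2 issues→A1
cycle 7: I2 reads; I3 issues→A0
cycle 8: I3 reads
cycle 9: I2 exec-done; I3 exec-done
cycle 10: I2 writes R4; I3 writes R3
cycle 11: I4 issues→A1
cycle 12: I4 reads; I5 issues→A0
cycle 14: I4 exec-done
cycle 15: I4 writes R3
cycle 16: I5 reads; I6 issues→M0
cycle 17: I5 exec-done; I6 reads; I7 issues→A1
cycle 18: I5 writes R2; I8 issues→M1
cycle 22: I6 exec-done
cycle 23: I6 writes R3
cycle 24: I7 reads
cycle 26: I7 exec-done
cycle 27: I7 writes R4
cycle 28: I8 reads
cycle 33: I8 exec-done
cycle 34: I8 writes R5

cycle = 17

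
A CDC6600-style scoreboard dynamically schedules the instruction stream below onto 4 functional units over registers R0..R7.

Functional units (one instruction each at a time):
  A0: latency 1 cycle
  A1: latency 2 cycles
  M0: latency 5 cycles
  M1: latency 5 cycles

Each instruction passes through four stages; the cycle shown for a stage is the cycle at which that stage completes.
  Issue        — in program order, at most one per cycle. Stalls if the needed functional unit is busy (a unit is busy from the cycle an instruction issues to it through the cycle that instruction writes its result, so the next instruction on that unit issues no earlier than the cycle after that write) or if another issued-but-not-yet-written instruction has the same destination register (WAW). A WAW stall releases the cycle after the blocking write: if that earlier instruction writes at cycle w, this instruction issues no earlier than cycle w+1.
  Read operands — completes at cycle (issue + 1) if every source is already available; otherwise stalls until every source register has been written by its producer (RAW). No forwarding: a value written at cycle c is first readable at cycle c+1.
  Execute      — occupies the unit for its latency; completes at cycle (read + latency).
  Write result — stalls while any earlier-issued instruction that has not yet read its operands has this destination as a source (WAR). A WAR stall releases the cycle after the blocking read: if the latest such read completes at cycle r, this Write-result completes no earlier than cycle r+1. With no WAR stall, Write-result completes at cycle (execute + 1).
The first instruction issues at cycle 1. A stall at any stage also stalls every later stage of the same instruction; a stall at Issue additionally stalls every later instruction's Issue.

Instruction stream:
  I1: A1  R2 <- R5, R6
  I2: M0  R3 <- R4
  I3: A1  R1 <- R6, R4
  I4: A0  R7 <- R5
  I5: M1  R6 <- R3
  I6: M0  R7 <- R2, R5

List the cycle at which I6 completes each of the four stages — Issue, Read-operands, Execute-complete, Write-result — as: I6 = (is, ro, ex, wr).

I6 = (11, 12, 17, 18)

cycle 1: I1 issues→A1
cycle 2: I1 reads, I2 issues→M0
cycle 3: I2 reads
cycle 4: I1 exec-done
cycle 5: I1 writes R2
cycle 6: I3 issues→A1
cycle 7: I3 reads, I4 issues→A0
cycle 8: I2 exec-done, I4 reads, I5 issues→M1
cycle 9: I2 writes R3, I3 exec-done, I4 exec-done
cycle 10: I3 writes R1, I4 writes R7, I5 reads
cycle 11: I6 issues→M0
cycle 12: I6 reads
cycle 15: I5 exec-done
cycle 16: I5 writes R6
cycle 17: I6 exec-done
cycle 18: I6 writes R7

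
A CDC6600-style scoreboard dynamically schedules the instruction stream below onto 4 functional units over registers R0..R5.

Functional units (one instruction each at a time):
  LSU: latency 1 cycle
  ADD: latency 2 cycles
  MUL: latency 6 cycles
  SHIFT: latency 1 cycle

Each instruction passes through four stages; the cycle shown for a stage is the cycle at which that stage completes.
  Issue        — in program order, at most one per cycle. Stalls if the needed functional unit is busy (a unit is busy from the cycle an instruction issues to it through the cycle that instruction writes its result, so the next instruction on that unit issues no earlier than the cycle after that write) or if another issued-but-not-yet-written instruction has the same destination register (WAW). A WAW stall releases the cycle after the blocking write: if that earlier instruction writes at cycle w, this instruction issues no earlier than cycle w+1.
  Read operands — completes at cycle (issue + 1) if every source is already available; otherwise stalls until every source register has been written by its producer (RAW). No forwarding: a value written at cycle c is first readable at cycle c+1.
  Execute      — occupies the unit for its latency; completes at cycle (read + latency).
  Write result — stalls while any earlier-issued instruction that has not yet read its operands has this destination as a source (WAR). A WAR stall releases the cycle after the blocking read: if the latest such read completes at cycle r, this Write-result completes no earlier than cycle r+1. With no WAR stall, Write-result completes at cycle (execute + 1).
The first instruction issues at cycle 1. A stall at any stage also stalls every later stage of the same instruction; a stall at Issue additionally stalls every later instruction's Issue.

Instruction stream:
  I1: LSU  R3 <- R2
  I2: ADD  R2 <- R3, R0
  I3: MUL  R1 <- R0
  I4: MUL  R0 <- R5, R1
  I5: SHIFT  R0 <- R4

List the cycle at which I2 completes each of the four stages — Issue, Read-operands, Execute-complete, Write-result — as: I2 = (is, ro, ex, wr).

I1  is:1  ro:2  ex:3  wr:4
I2  is:2  ro:5  ex:7  wr:8  — RAW R3: wait I1 write@4
I3  is:3  ro:4  ex:10  wr:11
I4  is:12  ro:13  ex:19  wr:20  — struct: MUL busy until I3 writes@11
I5  is:21  ro:22  ex:23  wr:24  — WAW R0: wait I4 write@20

I2 = (2, 5, 7, 8)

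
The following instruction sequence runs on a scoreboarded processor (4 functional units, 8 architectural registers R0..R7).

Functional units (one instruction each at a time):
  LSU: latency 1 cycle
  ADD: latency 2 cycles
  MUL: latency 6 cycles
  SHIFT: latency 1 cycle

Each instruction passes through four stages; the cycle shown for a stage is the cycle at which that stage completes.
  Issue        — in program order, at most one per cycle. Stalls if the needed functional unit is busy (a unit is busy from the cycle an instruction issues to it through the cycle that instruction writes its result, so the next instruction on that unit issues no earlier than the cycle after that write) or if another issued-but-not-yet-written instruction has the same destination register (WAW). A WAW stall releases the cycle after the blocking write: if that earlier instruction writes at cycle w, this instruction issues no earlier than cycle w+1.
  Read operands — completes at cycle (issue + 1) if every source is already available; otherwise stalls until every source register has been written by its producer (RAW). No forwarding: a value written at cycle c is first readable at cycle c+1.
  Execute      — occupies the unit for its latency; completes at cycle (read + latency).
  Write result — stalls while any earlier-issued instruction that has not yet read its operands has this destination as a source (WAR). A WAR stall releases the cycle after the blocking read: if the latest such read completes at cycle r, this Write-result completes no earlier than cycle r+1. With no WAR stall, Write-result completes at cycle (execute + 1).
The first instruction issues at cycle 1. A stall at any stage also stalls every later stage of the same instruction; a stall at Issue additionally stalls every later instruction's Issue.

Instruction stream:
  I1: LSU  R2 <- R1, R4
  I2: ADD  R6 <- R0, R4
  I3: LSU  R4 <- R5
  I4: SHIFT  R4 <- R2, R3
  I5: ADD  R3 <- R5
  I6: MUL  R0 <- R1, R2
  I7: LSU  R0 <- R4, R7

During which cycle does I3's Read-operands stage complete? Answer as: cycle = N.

  I1 | 1 | 2 | 3 | 4
  I2 | 2 | 3 | 5 | 6
  I3 | 5 | 6 | 7 | 8   struct: LSU busy until I1 writes@4
  I4 | 9 | 10 | 11 | 12   WAW R4: wait I3 write@8
  I5 | 10 | 11 | 13 | 14
  I6 | 11 | 12 | 18 | 19
  I7 | 20 | 21 | 22 | 23   WAW R0: wait I6 write@19

cycle = 6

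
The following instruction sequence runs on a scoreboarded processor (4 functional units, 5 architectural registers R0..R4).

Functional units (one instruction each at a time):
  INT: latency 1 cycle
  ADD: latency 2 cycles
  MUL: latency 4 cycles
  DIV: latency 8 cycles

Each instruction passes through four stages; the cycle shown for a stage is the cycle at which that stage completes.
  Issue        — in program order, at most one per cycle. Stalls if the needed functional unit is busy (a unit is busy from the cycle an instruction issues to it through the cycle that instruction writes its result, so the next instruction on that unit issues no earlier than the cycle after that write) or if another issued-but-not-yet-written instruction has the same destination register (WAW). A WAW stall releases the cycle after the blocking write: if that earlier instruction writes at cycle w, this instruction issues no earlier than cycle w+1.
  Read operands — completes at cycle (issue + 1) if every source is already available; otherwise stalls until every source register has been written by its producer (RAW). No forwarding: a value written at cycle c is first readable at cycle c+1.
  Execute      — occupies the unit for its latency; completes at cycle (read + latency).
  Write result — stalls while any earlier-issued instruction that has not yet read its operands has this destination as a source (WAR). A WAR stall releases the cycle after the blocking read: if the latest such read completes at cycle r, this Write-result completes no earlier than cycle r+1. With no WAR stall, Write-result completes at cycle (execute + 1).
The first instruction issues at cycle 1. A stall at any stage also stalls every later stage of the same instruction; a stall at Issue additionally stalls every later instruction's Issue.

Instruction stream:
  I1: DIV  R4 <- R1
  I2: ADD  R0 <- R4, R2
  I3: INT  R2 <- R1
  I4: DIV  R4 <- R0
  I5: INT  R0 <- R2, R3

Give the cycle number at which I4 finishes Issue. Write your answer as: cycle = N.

cycle = 12

[1] I1 issues→DIV
[2] I1 reads, I2 issues→ADD
[3] I3 issues→INT
[4] I3 reads
[5] I3 exec-done
[10] I1 exec-done
[11] I1 writes R4
[12] I2 reads, I4 issues→DIV
[13] I3 writes R2
[14] I2 exec-done
[15] I2 writes R0
[16] I4 reads, I5 issues→INT
[17] I5 reads
[18] I5 exec-done
[19] I5 writes R0
[24] I4 exec-done
[25] I4 writes R4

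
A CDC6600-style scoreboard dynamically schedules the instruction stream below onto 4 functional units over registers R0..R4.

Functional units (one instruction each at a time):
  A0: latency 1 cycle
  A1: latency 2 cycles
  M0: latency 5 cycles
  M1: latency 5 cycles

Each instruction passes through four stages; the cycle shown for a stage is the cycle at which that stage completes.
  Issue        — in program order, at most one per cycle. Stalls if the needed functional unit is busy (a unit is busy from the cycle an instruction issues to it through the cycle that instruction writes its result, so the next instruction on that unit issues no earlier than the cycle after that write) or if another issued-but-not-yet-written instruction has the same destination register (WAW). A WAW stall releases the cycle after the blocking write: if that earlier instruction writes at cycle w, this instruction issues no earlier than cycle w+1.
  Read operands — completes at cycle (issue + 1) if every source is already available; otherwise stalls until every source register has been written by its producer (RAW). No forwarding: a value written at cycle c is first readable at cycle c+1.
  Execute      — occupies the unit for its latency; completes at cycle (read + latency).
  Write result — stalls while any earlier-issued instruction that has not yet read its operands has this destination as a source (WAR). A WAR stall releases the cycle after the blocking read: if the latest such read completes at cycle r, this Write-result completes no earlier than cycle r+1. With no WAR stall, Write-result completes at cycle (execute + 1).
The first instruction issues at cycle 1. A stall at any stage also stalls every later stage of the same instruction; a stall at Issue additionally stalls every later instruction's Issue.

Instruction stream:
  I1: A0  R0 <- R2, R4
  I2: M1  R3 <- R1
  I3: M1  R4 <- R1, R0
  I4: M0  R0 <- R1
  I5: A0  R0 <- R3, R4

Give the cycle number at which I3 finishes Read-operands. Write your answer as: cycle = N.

I1  is:1  ro:2  ex:3  wr:4
I2  is:2  ro:3  ex:8  wr:9
I3  is:10  ro:11  ex:16  wr:17  — struct: M1 busy until I2 writes@9
I4  is:11  ro:12  ex:17  wr:18
I5  is:19  ro:20  ex:21  wr:22  — WAW R0: wait I4 write@18

cycle = 11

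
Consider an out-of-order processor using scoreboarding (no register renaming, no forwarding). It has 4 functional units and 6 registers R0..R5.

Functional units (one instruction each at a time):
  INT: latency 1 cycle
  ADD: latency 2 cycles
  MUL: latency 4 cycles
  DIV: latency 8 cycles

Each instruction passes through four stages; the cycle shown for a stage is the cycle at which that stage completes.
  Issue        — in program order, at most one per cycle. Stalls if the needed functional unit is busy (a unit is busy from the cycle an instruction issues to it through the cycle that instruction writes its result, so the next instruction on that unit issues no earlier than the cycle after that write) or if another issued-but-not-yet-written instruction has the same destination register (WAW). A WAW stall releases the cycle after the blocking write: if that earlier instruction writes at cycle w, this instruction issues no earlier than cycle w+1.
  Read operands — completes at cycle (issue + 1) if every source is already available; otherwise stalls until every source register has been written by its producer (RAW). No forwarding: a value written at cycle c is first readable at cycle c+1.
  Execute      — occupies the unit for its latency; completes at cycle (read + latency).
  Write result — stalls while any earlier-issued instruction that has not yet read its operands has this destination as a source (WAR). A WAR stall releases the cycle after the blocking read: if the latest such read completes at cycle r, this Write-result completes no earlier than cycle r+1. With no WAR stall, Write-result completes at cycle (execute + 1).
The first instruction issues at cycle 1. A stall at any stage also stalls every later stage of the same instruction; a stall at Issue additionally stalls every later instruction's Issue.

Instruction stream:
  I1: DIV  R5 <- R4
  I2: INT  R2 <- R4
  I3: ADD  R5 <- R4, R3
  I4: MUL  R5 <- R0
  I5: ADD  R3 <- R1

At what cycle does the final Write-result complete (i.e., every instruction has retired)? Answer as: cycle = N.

1) issue 1, read 2, done 10, write 11
2) issue 2, read 3, done 4, write 5
3) issue 12, read 13, done 15, write 16  <WAW R5: wait I1 write@11>
4) issue 17, read 18, done 22, write 23  <WAW R5: wait I3 write@16>
5) issue 18, read 19, done 21, write 22

cycle = 23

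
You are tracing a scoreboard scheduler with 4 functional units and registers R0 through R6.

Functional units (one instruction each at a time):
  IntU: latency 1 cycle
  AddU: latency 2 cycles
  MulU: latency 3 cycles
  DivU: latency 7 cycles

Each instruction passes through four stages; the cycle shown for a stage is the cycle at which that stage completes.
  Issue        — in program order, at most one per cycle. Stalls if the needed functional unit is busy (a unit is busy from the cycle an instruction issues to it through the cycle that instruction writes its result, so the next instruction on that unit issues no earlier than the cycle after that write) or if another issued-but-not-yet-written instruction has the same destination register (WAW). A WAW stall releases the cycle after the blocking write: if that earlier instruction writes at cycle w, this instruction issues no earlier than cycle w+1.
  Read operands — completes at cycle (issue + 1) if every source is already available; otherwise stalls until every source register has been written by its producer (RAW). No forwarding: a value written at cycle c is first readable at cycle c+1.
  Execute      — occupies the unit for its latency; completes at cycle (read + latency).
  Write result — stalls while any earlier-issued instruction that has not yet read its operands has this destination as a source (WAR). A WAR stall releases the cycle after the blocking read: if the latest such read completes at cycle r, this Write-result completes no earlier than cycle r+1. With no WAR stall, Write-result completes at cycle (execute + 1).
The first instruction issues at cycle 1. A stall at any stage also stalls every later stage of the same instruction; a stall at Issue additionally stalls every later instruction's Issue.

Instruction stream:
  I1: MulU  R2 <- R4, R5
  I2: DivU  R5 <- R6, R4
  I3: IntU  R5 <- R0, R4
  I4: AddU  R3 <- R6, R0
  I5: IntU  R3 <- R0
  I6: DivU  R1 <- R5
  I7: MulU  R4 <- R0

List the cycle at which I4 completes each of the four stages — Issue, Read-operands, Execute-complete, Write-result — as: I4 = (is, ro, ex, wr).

I1 -> (1, 2, 5, 6)
I2 -> (2, 3, 10, 11)
I3 -> (12, 13, 14, 15)  // WAW R5: wait I2 write@11
I4 -> (13, 14, 16, 17)
I5 -> (18, 19, 20, 21)  // WAW R3: wait I4 write@17
I6 -> (19, 20, 27, 28)
I7 -> (20, 21, 24, 25)

I4 = (13, 14, 16, 17)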